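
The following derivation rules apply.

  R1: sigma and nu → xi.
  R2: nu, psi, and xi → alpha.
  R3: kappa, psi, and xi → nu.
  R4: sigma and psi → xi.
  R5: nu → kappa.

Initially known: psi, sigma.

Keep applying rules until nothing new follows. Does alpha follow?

alpha would need nu, psi, and xi (R2), but nu is never established.

No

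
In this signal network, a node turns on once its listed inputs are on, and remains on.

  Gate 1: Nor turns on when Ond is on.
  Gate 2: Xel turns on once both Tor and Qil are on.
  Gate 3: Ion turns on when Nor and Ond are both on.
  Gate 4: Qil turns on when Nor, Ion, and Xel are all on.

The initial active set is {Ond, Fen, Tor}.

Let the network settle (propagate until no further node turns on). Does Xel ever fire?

Xel would need Tor and Qil (Gate 2), but Qil never turns on.

No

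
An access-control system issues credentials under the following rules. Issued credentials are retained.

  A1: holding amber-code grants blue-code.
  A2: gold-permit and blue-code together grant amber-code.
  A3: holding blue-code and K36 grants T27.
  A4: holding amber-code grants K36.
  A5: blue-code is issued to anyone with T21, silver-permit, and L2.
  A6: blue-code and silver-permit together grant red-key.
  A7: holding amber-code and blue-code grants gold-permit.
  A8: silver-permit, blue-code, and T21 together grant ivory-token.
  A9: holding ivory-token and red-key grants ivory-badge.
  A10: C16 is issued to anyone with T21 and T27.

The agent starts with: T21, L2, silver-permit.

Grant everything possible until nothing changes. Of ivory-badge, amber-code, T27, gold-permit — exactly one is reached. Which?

Holding T21, silver-permit, and L2 grants blue-code (A5).
Holding silver-permit, blue-code, and T21 grants ivory-token (A8).
Holding blue-code and silver-permit grants red-key (A6).
Holding ivory-token and red-key grants ivory-badge (A9).
gold-permit would need amber-code and blue-code (A7), but amber-code is never granted. amber-code would need gold-permit and blue-code (A2), but gold-permit is never granted. T27 would need blue-code and K36 (A3), but K36 is never granted.

ivory-badge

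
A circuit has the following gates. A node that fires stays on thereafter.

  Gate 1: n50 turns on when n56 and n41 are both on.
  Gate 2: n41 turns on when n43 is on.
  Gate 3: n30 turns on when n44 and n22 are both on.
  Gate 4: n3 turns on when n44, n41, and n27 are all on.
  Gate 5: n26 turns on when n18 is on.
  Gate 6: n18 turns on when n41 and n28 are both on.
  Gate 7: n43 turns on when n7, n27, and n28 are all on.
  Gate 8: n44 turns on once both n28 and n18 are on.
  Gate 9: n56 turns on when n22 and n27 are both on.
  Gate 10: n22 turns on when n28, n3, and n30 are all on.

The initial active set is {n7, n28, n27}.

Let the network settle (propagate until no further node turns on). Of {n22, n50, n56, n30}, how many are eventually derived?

0

n22 would need n28, n3, and n30 (Gate 10), but n30 never turns on.
n50 would need n56 and n41 (Gate 1), but n56 never turns on.
n56 would need n22 and n27 (Gate 9), but n22 never turns on.
n30 would need n44 and n22 (Gate 3), but n22 never turns on.
None of the 4 are reached.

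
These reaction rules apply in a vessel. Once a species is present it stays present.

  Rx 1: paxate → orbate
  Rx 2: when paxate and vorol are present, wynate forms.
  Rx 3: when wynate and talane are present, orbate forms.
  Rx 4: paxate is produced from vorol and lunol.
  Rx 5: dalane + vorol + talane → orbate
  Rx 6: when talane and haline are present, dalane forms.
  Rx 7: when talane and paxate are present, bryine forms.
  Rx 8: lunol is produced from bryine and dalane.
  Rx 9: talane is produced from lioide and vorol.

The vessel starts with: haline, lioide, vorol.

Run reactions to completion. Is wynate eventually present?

No

wynate would need paxate and vorol (Rx 2), but paxate never forms.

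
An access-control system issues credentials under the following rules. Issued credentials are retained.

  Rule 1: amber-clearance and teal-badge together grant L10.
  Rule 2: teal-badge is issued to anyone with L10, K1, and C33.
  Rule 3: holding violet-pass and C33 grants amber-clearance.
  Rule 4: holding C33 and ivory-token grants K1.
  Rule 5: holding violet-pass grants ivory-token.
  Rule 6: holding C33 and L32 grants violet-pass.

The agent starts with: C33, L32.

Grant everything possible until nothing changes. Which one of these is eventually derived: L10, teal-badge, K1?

Holding C33 and L32 grants violet-pass (Rule 6).
Holding violet-pass grants ivory-token (Rule 5).
Holding C33 and ivory-token grants K1 (Rule 4).
L10 would need amber-clearance and teal-badge (Rule 1), but teal-badge is never granted. teal-badge would need L10, K1, and C33 (Rule 2), but L10 is never granted.

K1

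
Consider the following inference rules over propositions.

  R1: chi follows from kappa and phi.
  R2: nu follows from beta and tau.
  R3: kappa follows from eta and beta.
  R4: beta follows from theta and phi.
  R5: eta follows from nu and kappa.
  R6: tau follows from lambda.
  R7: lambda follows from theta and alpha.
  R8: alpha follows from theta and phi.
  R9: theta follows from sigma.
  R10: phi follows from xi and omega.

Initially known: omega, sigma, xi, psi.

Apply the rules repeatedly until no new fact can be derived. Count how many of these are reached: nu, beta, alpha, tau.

xi and omega hold, so phi follows (R10).
sigma holds, so theta follows (R9).
From theta and phi, R8 gives alpha.
theta and phi hold, so beta follows (R4).
theta and alpha hold, so lambda follows (R7).
lambda holds, so tau follows (R6).
From beta and tau, R2 gives nu.
nu: reached.
beta: reached.
alpha: reached.
tau: reached.
All 4 are reached.

4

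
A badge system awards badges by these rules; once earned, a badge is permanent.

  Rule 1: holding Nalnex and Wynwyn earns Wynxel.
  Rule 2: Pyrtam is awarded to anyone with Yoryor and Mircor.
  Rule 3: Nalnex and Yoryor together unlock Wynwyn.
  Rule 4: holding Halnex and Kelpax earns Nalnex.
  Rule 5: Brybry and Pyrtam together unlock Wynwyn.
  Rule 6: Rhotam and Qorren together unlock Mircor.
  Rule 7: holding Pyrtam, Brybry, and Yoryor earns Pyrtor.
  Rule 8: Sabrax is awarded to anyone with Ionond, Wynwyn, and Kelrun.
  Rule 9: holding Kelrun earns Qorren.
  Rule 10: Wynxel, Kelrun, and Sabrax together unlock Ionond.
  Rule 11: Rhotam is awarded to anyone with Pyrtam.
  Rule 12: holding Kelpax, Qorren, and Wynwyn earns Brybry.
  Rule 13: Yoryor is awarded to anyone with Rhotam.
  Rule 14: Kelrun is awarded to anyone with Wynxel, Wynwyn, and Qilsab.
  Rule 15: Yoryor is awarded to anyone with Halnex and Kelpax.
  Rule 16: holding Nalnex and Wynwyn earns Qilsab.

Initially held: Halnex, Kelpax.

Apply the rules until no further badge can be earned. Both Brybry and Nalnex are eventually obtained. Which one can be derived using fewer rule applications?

Nalnex: With Halnex and Kelpax, Nalnex is earned (Rule 4). [1 rule application]
Brybry: With Halnex and Kelpax, Nalnex is earned (Rule 4). With Halnex and Kelpax, Yoryor is earned (Rule 15). With Nalnex and Yoryor, Wynwyn is earned (Rule 3). With Nalnex and Wynwyn, Wynxel is earned (Rule 1). With Nalnex and Wynwyn, Qilsab is earned (Rule 16). With Wynxel, Wynwyn, and Qilsab, Kelrun is earned (Rule 14). With Kelrun, Qorren is earned (Rule 9). With Kelpax, Qorren, and Wynwyn, Brybry is earned (Rule 12). [8 rule applications]
Nalnex needs fewer.

Nalnex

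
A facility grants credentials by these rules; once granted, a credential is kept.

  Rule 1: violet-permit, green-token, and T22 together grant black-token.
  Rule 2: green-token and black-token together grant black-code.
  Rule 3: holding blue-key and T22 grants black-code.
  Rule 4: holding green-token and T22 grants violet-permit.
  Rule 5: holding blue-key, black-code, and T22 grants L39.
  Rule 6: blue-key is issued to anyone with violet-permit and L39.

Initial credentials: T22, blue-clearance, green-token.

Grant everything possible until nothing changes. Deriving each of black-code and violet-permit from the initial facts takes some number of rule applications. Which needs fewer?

violet-permit: Holding green-token and T22 grants violet-permit (Rule 4). [1 rule application]
black-code: Holding green-token and T22 grants violet-permit (Rule 4). Holding violet-permit, green-token, and T22 grants black-token (Rule 1). Holding green-token and black-token grants black-code (Rule 2). [3 rule applications]
violet-permit needs fewer.

violet-permit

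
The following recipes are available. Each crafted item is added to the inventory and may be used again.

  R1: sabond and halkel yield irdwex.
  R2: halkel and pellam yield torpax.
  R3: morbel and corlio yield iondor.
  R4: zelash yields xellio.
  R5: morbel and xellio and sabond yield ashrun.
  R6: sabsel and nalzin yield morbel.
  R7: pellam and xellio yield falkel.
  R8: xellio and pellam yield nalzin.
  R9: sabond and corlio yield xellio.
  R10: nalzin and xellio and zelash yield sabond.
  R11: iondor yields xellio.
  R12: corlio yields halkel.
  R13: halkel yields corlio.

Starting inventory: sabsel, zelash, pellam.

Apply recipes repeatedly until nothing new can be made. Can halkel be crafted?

No

halkel would need corlio (R12), but corlio is never obtained.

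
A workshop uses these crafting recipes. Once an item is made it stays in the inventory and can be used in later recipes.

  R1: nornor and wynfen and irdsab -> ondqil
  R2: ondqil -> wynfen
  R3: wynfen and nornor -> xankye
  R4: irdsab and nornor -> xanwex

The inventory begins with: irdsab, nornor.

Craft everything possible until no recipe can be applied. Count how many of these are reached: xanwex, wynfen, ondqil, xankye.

irdsab and nornor -> xanwex (R4).
xanwex: reached.
wynfen would need ondqil (R2), but ondqil is never obtained.
ondqil would need nornor, wynfen, and irdsab (R1), but wynfen is never obtained.
xankye would need wynfen and nornor (R3), but wynfen is never obtained.
Reached: xanwex — 1 of the 4.

1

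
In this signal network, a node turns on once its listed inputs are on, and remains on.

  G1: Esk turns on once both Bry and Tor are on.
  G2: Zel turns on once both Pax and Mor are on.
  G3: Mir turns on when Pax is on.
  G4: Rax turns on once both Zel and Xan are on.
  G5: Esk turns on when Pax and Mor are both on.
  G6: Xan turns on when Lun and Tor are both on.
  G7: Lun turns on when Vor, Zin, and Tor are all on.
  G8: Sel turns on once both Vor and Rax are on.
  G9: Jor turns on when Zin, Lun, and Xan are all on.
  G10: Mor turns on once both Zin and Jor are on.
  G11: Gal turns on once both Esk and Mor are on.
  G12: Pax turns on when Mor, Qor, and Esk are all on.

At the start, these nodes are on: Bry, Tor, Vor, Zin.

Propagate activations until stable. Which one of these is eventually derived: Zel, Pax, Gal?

Gal

G1: Bry and Tor on → Esk on.
G7: Vor, Zin, and Tor on → Lun on.
Lun and Tor are on, so Xan turns on (G6).
G9: Zin, Lun, and Xan on → Jor on.
G10: Zin and Jor on → Mor on.
G11: Esk and Mor on → Gal on.
Zel would need Pax and Mor (G2), but Pax never turns on. Pax would need Mor, Qor, and Esk (G12), but Qor never turns on.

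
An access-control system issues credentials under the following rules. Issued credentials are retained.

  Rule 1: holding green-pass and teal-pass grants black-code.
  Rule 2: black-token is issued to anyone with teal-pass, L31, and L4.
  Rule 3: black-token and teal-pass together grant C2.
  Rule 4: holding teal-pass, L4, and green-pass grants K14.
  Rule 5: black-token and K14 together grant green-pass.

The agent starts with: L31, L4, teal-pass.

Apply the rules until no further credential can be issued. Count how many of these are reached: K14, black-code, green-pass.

0

K14 would need teal-pass, L4, and green-pass (Rule 4), but green-pass is never granted.
black-code would need green-pass and teal-pass (Rule 1), but green-pass is never granted.
green-pass would need black-token and K14 (Rule 5), but K14 is never granted.
None of the 3 are reached.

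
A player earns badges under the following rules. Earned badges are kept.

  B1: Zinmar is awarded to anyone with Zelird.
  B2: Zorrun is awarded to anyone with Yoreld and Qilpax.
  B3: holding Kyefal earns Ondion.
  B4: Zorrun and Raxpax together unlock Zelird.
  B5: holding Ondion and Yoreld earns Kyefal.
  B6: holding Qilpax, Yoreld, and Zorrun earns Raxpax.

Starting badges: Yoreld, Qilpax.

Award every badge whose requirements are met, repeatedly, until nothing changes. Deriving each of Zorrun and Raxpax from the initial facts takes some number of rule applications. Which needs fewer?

Zorrun: With Yoreld and Qilpax, Zorrun is earned (B2). [1 rule application]
Raxpax: With Yoreld and Qilpax, Zorrun is earned (B2). With Qilpax, Yoreld, and Zorrun, Raxpax is earned (B6). [2 rule applications]
Zorrun needs fewer.

Zorrun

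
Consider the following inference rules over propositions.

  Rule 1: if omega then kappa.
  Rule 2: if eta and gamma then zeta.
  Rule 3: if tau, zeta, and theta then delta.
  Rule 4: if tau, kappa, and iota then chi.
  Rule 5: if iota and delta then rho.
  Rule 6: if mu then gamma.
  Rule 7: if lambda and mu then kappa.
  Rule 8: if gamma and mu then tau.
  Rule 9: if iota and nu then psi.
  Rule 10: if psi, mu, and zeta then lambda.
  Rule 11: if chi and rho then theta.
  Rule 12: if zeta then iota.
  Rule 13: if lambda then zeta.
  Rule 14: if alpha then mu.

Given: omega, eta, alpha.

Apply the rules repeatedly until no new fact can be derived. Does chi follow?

Yes

From alpha, Rule 14 gives mu.
From omega, Rule 1 gives kappa.
From mu, Rule 6 gives gamma.
From gamma and mu, Rule 8 gives tau.
From eta and gamma, Rule 2 gives zeta.
zeta holds, so iota follows (Rule 12).
tau, kappa, and iota hold, so chi follows (Rule 4).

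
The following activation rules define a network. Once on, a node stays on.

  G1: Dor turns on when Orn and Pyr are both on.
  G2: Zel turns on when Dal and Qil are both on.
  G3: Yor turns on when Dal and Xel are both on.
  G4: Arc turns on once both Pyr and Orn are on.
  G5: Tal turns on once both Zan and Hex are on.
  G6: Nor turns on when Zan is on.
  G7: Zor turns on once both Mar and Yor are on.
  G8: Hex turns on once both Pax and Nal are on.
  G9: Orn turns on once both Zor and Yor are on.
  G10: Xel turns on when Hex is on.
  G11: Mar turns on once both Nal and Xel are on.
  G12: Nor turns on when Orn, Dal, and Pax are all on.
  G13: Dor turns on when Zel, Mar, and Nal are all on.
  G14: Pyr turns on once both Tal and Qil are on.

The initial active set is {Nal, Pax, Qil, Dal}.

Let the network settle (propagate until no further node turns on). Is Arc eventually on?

Arc would need Pyr and Orn (G4), but Pyr never turns on.

No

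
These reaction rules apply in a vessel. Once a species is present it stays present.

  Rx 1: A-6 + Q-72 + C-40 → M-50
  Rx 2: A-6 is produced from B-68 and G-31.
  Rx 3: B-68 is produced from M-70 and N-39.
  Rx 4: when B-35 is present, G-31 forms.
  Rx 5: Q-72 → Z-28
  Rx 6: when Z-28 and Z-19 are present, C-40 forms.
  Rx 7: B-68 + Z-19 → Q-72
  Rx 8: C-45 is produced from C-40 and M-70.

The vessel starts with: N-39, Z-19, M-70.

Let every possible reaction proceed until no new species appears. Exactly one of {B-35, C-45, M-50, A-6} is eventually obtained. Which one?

C-45

M-70 and N-39 present → B-68 forms (Rx 3).
B-68 and Z-19 present → Q-72 forms (Rx 7).
Q-72 present → Z-28 forms (Rx 5).
Z-28 and Z-19 present → C-40 forms (Rx 6).
C-40 and M-70 present → C-45 forms (Rx 8).
No rule produces B-35, and it is not given. A-6 would need B-68 and G-31 (Rx 2), but G-31 never forms. M-50 would need A-6, Q-72, and C-40 (Rx 1), but A-6 never forms.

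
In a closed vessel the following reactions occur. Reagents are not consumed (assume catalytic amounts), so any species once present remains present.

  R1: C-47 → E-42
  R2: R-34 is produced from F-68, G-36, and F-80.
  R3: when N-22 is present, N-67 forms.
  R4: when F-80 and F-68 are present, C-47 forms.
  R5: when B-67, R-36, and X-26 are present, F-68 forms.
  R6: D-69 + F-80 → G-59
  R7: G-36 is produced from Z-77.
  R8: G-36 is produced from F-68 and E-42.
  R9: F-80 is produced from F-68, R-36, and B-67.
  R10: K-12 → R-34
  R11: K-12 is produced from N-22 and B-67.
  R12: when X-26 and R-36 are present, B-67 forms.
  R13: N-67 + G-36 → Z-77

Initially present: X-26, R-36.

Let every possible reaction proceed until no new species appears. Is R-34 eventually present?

Yes

X-26 and R-36 present → B-67 forms (R12).
B-67, R-36, and X-26 present → F-68 forms (R5).
F-68, R-36, and B-67 present → F-80 forms (R9).
F-80 and F-68 present → C-47 forms (R4).
C-47 present → E-42 forms (R1).
F-68 and E-42 present → G-36 forms (R8).
F-68, G-36, and F-80 present → R-34 forms (R2).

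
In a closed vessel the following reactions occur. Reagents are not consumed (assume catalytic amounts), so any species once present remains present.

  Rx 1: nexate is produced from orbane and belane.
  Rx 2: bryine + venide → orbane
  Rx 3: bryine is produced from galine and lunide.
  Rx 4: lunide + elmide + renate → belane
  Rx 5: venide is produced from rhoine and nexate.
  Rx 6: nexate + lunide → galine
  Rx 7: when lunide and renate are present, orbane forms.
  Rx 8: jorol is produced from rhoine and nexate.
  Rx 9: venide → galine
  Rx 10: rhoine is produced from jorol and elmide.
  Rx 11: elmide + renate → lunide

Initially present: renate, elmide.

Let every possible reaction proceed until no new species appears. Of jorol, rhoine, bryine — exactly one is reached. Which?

elmide and renate present → lunide forms (Rx 11).
lunide, elmide, and renate present → belane forms (Rx 4).
lunide and renate present → orbane forms (Rx 7).
orbane and belane present → nexate forms (Rx 1).
nexate and lunide present → galine forms (Rx 6).
galine and lunide present → bryine forms (Rx 3).
jorol would need rhoine and nexate (Rx 8), but rhoine never forms. rhoine would need jorol and elmide (Rx 10), but jorol never forms.

bryine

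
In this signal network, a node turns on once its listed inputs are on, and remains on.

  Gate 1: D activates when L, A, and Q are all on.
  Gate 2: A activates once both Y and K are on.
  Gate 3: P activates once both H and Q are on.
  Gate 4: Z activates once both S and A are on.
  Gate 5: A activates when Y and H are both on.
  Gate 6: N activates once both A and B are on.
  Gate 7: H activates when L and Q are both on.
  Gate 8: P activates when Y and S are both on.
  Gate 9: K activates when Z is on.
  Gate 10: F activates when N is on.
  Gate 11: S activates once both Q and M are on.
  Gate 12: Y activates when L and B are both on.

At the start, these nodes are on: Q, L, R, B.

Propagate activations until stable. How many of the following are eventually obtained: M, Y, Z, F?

2

Gate 7: L and Q on → H on.
Gate 12: L and B on → Y on.
Gate 5: Y and H on → A on.
A and B are on, so N activates (Gate 6).
N is on, so F activates (Gate 10).
No rule produces M, and it is not given.
Y: reached.
Z would need S and A (Gate 4), but S never turns on.
F: reached.
Reached: Y and F — 2 of the 4.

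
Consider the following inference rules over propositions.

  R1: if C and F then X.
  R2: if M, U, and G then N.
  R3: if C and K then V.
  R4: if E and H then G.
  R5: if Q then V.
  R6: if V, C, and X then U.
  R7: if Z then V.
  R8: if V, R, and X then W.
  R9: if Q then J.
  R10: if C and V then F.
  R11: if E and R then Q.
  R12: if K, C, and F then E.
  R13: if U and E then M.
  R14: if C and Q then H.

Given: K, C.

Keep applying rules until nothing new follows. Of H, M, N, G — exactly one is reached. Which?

M

From C and K, R3 gives V.
C and V hold, so F follows (R10).
C and F hold, so X follows (R1).
From K, C, and F, R12 gives E.
From V, C, and X, R6 gives U.
U and E hold, so M follows (R13).
H would need C and Q (R14), but Q is never established. G would need E and H (R4), but H is never established. N would need M, U, and G (R2), but G is never established.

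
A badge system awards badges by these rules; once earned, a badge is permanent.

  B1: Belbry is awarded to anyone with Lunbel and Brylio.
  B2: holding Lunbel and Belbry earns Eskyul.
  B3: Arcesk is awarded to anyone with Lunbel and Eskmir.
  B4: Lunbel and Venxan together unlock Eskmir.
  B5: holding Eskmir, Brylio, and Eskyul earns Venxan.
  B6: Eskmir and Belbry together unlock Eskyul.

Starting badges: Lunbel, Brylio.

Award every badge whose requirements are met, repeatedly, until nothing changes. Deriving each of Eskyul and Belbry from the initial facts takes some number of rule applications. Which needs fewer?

Belbry

Belbry: With Lunbel and Brylio, Belbry is earned (B1). [1 rule application]
Eskyul: With Lunbel and Brylio, Belbry is earned (B1). With Lunbel and Belbry, Eskyul is earned (B2). [2 rule applications]
Belbry needs fewer.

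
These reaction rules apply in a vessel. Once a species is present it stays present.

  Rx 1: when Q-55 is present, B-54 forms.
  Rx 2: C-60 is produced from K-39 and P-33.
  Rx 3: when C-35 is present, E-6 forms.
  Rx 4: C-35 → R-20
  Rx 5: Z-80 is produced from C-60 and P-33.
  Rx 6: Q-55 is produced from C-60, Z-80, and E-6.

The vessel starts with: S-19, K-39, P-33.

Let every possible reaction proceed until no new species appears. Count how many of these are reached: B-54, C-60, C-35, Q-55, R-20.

1

K-39 and P-33 present → C-60 forms (Rx 2).
B-54 would need Q-55 (Rx 1), but Q-55 never forms.
C-60: reached.
No rule produces C-35, and it is not given.
Q-55 would need C-60, Z-80, and E-6 (Rx 6), but E-6 never forms.
R-20 would need C-35 (Rx 4), but C-35 never forms.
Reached: C-60 — 1 of the 5.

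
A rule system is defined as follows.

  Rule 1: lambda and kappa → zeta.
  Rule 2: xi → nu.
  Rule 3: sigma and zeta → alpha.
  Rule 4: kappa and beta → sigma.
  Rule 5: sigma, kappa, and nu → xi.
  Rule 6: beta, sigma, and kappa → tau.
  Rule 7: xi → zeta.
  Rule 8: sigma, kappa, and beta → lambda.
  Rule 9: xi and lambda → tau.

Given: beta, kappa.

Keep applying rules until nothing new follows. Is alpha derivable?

Yes

From kappa and beta, Rule 4 gives sigma.
From sigma, kappa, and beta, Rule 8 gives lambda.
From lambda and kappa, Rule 1 gives zeta.
sigma and zeta hold, so alpha follows (Rule 3).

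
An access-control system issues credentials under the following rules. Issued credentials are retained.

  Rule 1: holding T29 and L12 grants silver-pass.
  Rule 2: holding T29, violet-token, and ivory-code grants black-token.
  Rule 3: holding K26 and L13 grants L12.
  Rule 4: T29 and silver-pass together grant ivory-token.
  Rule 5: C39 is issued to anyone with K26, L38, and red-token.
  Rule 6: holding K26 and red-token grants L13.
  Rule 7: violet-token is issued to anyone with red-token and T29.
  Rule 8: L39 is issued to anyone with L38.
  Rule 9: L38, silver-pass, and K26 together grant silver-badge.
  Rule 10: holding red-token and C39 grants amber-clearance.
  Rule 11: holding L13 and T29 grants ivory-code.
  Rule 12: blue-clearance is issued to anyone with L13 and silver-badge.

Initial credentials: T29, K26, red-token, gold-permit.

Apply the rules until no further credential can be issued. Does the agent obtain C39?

C39 would need K26, L38, and red-token (Rule 5), but L38 is never granted.

No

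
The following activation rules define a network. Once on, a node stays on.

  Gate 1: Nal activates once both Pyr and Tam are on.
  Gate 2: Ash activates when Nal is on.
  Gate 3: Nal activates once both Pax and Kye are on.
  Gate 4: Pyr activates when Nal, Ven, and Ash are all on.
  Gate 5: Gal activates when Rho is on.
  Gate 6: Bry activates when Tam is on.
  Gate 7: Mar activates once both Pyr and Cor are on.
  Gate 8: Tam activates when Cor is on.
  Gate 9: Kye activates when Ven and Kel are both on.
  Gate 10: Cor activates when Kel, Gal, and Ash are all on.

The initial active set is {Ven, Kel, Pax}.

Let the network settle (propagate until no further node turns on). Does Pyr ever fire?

Ven and Kel are on, so Kye activates (Gate 9).
Pax and Kye are on, so Nal activates (Gate 3).
Gate 2: Nal on → Ash on.
Nal, Ven, and Ash are on, so Pyr activates (Gate 4).

Yes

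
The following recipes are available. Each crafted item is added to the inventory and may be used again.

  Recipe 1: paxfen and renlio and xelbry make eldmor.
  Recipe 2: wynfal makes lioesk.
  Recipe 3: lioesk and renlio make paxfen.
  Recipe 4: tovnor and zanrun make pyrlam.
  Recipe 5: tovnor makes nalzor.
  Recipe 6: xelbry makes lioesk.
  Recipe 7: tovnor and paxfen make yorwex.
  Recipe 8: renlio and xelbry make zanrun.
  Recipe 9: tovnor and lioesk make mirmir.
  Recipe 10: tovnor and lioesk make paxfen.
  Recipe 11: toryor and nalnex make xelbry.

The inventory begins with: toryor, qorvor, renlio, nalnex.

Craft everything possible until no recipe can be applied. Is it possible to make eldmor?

Yes

Using Recipe 11, toryor and nalnex make xelbry.
xelbry → lioesk (Recipe 6).
Using Recipe 3, lioesk and renlio make paxfen.
paxfen and renlio and xelbry → eldmor (Recipe 1).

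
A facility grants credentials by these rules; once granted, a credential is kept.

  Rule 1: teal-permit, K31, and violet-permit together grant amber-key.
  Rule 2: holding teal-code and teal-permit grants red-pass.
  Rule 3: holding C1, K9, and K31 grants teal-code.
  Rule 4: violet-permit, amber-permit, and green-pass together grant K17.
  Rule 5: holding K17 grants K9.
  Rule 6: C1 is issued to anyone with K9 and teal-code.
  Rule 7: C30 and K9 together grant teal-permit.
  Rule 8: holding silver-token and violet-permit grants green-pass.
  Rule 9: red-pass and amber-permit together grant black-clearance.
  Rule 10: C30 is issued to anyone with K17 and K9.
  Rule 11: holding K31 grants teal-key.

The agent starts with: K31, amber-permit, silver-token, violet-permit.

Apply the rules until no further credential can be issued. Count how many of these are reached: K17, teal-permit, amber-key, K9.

4

Holding silver-token and violet-permit grants green-pass (Rule 8).
Holding violet-permit, amber-permit, and green-pass grants K17 (Rule 4).
Holding K17 grants K9 (Rule 5).
Holding K17 and K9 grants C30 (Rule 10).
Holding C30 and K9 grants teal-permit (Rule 7).
Holding teal-permit, K31, and violet-permit grants amber-key (Rule 1).
K17: reached.
teal-permit: reached.
amber-key: reached.
K9: reached.
All 4 are reached.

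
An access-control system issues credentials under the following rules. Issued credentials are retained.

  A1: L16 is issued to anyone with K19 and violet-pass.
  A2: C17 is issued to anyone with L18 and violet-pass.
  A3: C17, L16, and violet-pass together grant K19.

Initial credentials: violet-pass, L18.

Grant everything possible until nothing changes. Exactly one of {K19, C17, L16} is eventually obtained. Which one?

C17

Holding L18 and violet-pass grants C17 (A2).
L16 would need K19 and violet-pass (A1), but K19 is never granted. K19 would need C17, L16, and violet-pass (A3), but L16 is never granted.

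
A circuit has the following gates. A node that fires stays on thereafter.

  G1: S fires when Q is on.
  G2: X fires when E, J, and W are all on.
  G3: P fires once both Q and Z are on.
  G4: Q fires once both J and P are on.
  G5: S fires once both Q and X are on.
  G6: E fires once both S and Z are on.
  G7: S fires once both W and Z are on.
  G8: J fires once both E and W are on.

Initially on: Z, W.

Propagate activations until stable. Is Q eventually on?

No

Q would need J and P (G4), but P never turns on.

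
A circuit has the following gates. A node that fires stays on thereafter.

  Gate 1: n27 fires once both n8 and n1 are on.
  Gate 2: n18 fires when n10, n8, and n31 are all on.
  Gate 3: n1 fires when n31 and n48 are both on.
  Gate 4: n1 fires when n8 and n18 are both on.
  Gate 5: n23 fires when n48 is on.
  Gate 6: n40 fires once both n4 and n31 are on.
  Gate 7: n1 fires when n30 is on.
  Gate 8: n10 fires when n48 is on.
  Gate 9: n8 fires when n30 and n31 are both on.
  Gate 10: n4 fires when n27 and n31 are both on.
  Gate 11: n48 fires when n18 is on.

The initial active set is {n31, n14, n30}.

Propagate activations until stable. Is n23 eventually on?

No

n23 would need n48 (Gate 5), but n48 never turns on.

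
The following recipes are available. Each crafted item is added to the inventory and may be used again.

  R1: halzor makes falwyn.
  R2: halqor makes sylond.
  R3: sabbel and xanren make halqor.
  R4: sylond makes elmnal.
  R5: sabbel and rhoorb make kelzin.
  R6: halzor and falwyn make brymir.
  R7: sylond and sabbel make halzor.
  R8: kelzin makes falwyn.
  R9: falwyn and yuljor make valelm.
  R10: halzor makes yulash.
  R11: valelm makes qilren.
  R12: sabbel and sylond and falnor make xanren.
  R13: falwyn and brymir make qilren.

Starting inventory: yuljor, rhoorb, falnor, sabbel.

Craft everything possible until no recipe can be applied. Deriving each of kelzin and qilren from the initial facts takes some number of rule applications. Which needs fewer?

kelzin: sabbel and rhoorb → kelzin (R5). [1 rule application]
qilren: Using R5, sabbel and rhoorb make kelzin. kelzin → falwyn (R8). falwyn and yuljor → valelm (R9). Using R11, valelm makes qilren. [4 rule applications]
kelzin needs fewer.

kelzin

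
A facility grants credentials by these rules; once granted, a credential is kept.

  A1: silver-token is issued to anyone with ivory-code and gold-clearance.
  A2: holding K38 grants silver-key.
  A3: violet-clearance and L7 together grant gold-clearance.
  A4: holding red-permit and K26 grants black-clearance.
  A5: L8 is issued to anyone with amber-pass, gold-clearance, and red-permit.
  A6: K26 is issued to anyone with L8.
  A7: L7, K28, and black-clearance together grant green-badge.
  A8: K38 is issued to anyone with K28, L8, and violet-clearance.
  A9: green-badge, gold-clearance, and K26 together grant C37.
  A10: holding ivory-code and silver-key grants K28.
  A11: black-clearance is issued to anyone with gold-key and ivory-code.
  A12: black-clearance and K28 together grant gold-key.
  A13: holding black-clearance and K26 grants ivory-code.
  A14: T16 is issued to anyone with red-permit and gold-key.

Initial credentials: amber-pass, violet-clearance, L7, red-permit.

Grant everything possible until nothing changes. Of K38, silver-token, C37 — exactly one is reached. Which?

Holding violet-clearance and L7 grants gold-clearance (A3).
Holding amber-pass, gold-clearance, and red-permit grants L8 (A5).
Holding L8 grants K26 (A6).
Holding red-permit and K26 grants black-clearance (A4).
Holding black-clearance and K26 grants ivory-code (A13).
Holding ivory-code and gold-clearance grants silver-token (A1).
C37 would need green-badge, gold-clearance, and K26 (A9), but green-badge is never granted. K38 would need K28, L8, and violet-clearance (A8), but K28 is never granted.

silver-token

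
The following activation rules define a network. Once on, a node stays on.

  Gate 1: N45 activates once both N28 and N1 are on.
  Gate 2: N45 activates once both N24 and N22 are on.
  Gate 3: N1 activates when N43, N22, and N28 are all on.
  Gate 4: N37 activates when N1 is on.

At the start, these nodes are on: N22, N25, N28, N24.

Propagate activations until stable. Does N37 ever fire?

No

N37 would need N1 (Gate 4), but N1 never turns on.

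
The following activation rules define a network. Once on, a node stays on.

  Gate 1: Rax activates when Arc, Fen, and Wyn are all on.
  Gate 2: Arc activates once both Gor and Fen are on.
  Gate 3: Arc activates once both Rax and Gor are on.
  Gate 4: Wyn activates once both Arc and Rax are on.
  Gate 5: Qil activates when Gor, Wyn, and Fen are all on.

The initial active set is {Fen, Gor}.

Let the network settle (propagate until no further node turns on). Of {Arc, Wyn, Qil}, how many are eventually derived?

1

Gate 2: Gor and Fen on → Arc on.
Arc: reached.
Wyn would need Arc and Rax (Gate 4), but Rax never turns on.
Qil would need Gor, Wyn, and Fen (Gate 5), but Wyn never turns on.
Reached: Arc — 1 of the 3.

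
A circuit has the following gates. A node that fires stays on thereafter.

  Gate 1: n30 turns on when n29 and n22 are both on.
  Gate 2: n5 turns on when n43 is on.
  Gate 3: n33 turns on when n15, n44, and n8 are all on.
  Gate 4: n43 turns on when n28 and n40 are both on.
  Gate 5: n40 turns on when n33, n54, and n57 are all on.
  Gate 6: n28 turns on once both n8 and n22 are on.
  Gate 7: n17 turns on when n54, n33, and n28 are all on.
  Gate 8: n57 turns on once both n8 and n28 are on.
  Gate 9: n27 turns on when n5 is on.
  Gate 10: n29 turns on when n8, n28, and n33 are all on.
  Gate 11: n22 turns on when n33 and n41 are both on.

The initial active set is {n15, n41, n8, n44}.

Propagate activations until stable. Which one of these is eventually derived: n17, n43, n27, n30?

n15, n44, and n8 are on, so n33 turns on (Gate 3).
Gate 11: n33 and n41 on → n22 on.
Gate 6: n8 and n22 on → n28 on.
n8, n28, and n33 are on, so n29 turns on (Gate 10).
Gate 1: n29 and n22 on → n30 on.
n17 would need n54, n33, and n28 (Gate 7), but n54 never turns on. n27 would need n5 (Gate 9), but n5 never turns on. n43 would need n28 and n40 (Gate 4), but n40 never turns on.

n30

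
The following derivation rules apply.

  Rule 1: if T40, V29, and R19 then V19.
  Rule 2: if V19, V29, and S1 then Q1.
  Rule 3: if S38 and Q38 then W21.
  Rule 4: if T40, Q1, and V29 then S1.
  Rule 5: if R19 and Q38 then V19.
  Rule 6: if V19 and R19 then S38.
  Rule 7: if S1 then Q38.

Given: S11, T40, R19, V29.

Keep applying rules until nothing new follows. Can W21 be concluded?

W21 would need S38 and Q38 (Rule 3), but Q38 is never established.

No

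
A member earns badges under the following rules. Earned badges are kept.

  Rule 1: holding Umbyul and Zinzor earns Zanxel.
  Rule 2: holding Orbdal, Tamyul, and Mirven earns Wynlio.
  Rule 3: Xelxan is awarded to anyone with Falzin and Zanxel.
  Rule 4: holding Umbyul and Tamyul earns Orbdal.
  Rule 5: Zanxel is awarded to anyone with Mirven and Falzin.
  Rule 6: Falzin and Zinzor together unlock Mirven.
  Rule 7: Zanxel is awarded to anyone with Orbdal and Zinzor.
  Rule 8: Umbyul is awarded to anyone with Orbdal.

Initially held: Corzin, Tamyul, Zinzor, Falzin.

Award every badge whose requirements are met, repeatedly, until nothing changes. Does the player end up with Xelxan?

Yes

With Falzin and Zinzor, Mirven is earned (Rule 6).
With Mirven and Falzin, Zanxel is earned (Rule 5).
With Falzin and Zanxel, Xelxan is earned (Rule 3).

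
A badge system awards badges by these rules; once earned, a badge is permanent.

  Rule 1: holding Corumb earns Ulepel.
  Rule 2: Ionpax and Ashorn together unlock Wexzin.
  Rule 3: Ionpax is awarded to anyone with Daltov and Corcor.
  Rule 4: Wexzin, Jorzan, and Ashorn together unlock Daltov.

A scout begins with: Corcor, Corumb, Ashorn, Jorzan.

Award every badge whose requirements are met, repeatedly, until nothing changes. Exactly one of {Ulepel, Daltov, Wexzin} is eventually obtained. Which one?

With Corumb, Ulepel is earned (Rule 1).
Wexzin would need Ionpax and Ashorn (Rule 2), but Ionpax is never earned. Daltov would need Wexzin, Jorzan, and Ashorn (Rule 4), but Wexzin is never earned.

Ulepel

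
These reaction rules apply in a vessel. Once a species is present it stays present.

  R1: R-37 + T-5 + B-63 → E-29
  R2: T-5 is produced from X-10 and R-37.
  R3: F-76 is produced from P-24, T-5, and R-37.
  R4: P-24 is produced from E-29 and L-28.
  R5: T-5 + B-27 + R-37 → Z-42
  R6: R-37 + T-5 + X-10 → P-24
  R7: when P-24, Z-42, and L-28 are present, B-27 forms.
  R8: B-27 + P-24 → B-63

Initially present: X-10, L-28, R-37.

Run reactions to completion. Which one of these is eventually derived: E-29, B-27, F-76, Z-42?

F-76

X-10 and R-37 present → T-5 forms (R2).
R-37, T-5, and X-10 present → P-24 forms (R6).
P-24, T-5, and R-37 present → F-76 forms (R3).
Z-42 would need T-5, B-27, and R-37 (R5), but B-27 never forms. E-29 would need R-37, T-5, and B-63 (R1), but B-63 never forms. B-27 would need P-24, Z-42, and L-28 (R7), but Z-42 never forms.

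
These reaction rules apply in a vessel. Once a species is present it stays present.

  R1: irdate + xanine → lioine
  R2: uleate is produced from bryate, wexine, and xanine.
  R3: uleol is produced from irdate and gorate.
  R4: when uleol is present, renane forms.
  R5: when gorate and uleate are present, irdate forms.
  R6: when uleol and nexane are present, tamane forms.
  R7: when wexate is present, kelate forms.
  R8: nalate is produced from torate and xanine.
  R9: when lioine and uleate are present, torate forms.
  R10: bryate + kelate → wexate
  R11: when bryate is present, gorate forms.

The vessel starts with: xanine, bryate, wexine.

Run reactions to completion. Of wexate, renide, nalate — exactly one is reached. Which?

nalate

bryate present → gorate forms (R11).
bryate, wexine, and xanine present → uleate forms (R2).
gorate and uleate present → irdate forms (R5).
irdate and xanine present → lioine forms (R1).
lioine and uleate present → torate forms (R9).
torate and xanine present → nalate forms (R8).
wexate would need bryate and kelate (R10), but kelate never forms. No rule produces renide, and it is not given.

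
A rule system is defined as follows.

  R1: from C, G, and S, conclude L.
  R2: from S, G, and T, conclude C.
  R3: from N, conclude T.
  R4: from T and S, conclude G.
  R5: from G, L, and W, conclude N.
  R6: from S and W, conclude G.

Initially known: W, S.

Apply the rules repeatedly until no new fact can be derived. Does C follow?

C would need S, G, and T (R2), but T is never established.

No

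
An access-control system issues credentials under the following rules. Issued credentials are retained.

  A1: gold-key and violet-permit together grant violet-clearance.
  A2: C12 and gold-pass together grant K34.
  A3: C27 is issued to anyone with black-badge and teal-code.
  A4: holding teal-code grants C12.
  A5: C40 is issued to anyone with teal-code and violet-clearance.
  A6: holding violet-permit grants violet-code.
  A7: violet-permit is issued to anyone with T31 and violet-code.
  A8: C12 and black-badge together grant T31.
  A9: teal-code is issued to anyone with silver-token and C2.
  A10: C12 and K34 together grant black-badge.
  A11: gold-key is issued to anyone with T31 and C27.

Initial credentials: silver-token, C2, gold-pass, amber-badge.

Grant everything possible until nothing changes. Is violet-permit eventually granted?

violet-permit would need T31 and violet-code (A7), but violet-code is never granted.

No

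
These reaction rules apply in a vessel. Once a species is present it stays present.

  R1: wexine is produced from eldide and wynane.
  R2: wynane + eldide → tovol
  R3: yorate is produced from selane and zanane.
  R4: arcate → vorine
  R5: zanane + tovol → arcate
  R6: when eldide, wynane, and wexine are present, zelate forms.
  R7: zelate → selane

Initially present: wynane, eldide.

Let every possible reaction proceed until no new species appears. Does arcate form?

No

arcate would need zanane and tovol (R5), but zanane never forms.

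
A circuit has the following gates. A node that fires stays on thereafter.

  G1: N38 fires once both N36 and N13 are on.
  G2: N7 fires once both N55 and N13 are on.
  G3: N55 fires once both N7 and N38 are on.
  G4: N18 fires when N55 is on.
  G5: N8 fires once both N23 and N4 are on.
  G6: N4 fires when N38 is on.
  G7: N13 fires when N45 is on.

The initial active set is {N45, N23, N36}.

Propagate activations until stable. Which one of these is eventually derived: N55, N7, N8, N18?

N45 is on, so N13 fires (G7).
G1: N36 and N13 on → N38 on.
N38 is on, so N4 fires (G6).
G5: N23 and N4 on → N8 on.
N55 would need N7 and N38 (G3), but N7 never turns on. N18 would need N55 (G4), but N55 never turns on. N7 would need N55 and N13 (G2), but N55 never turns on.

N8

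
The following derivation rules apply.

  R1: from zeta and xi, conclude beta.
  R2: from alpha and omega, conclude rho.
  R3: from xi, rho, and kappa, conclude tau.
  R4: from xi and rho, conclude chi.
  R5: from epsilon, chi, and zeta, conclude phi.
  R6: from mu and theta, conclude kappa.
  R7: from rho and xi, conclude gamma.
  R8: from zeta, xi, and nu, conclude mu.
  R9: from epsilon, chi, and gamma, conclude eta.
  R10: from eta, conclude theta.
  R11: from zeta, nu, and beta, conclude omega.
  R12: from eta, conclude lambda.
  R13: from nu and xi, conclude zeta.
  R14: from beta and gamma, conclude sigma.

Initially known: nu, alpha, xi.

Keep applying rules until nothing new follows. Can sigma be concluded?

Yes

nu and xi hold, so zeta follows (R13).
zeta and xi hold, so beta follows (R1).
From zeta, nu, and beta, R11 gives omega.
From alpha and omega, R2 gives rho.
rho and xi hold, so gamma follows (R7).
From beta and gamma, R14 gives sigma.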